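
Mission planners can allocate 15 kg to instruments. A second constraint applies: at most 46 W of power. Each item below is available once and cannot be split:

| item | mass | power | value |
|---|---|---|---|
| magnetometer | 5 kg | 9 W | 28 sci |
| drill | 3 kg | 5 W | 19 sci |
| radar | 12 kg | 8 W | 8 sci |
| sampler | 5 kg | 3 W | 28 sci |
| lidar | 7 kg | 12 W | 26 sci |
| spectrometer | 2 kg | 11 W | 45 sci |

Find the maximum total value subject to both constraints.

120 sci

Feasible sets respecting both limits:
- magnetometer+drill+sampler+spectrometer: mass 15, power 28, value 120
- magnetometer+sampler+spectrometer: mass 12, power 23, value 101
- magnetometer+lidar+spectrometer: mass 14, power 32, value 99
Best: 120 sci.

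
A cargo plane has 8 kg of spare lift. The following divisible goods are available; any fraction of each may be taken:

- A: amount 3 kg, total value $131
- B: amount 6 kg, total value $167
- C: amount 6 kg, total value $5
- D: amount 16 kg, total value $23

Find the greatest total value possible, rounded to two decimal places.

270.17

Take in order of value per unit:
- A (131/3 per unit): all 3 → value 131, running total 131.00
- B (167/6 per unit): 5 of 6 → value 5×167/6 = 139.1667, running total 270.17
Total 270.17.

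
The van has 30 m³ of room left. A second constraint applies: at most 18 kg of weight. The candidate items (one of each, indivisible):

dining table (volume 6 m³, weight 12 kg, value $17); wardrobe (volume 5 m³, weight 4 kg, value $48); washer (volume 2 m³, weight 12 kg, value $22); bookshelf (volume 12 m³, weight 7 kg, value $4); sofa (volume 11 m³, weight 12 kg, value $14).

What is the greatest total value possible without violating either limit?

$70

Feasible sets respecting both limits:
- wardrobe+washer: volume 7, weight 16, value 70
- dining table+wardrobe: volume 11, weight 16, value 65
- wardrobe+sofa: volume 16, weight 16, value 62
- wardrobe+bookshelf: volume 17, weight 11, value 52
Best: $70.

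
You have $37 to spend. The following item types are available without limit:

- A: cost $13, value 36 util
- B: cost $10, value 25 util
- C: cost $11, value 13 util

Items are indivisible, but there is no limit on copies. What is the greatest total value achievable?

Best value-per-unit is A at 36/13; filling with it alone gives 2×36 = 72.
Optimal mix: 2×A + 1×B → cost 36, value 97.

97 util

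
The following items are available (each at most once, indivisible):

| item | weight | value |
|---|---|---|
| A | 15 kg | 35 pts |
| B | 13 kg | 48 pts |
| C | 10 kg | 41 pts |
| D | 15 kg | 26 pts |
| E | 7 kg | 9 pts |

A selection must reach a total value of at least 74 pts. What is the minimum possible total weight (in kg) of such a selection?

23

Subsets with value ≥ 74, sorted by total weight:
- B+C: weight 23, value 89
- A+C: weight 25, value 76
- A+B: weight 28, value 83
Minimum weight: 23 kg.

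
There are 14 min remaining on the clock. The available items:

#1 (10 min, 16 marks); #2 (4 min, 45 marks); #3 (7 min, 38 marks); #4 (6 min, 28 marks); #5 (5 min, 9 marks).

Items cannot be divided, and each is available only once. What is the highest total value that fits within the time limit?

83 marks

Check high-value combinations within 14 min:
- #2+#3: time 4+7=11, value 45+38=83
- #2+#4: time 4+6=10, value 45+28=73
- #3+#4: time 7+6=13, value 38+28=66
- #1+#2: time 10+4=14, value 16+45=61
- #2+#5: time 4+5=9, value 45+9=54
Best: 83 marks.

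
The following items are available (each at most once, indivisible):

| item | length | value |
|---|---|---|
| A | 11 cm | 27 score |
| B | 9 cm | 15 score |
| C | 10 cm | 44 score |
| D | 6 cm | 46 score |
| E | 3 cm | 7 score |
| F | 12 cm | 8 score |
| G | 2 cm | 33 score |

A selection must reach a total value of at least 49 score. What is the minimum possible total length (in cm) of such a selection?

Subsets with value ≥ 49, sorted by total length:
- D+G: length 8, value 79
- D+E: length 9, value 53
Minimum length: 8 cm.

8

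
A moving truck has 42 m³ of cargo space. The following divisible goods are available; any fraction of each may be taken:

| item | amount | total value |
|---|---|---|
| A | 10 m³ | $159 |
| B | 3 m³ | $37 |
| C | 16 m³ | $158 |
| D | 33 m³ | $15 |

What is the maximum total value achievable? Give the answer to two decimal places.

Take in order of value per unit:
- A (159/10 per unit): all 10 → value 159, running total 159.00
- B (37/3 per unit): all 3 → value 37, running total 196.00
- C (158/16 per unit): all 16 → value 158, running total 354.00
- D (15/33 per unit): 13 of 33 → value 13×15/33 = 5.9091, running total 359.91
Total 359.91.

359.91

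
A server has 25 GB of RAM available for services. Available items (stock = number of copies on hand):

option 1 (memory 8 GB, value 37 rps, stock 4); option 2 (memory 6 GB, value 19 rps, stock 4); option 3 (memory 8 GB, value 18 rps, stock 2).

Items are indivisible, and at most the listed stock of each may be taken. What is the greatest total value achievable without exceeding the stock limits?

111 rps

Top feasible selections:
- 3×option 1: memory 24, value 111
- 2×option 1 + 1×option 2: memory 22, value 93
- 2×option 1 + 1×option 3: memory 24, value 92
- 4×option 2: memory 24, value 76
Best: 111 rps.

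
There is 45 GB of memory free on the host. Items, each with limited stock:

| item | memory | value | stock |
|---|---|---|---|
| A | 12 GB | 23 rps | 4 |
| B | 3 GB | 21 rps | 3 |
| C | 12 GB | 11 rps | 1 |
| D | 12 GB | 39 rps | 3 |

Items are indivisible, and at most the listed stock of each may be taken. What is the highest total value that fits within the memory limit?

Top feasible selections:
- 3×B + 3×D: memory 45, value 180
- 1×A + 3×B + 2×D: memory 45, value 164
- 2×B + 3×D: memory 42, value 159
Best: 180 rps.

180 rps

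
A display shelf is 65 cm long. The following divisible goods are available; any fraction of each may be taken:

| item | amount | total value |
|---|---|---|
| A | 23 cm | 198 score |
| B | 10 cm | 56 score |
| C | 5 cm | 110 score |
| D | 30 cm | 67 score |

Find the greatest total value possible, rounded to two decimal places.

424.30

Take in order of value per unit:
- C (110/5 per unit): all 5 → value 110, running total 110.00
- A (198/23 per unit): all 23 → value 198, running total 308.00
- B (56/10 per unit): all 10 → value 56, running total 364.00
- D (67/30 per unit): 27 of 30 → value 27×67/30 = 60.3000, running total 424.30
Total 424.30.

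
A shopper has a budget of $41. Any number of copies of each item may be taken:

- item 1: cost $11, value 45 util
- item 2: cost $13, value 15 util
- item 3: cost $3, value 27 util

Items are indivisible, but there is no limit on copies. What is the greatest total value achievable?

351 util

Best value-per-unit is item 3 at 27/3, and filling with it alone uses cost 13×3=39. No mix of the others beats 13×27 = 351.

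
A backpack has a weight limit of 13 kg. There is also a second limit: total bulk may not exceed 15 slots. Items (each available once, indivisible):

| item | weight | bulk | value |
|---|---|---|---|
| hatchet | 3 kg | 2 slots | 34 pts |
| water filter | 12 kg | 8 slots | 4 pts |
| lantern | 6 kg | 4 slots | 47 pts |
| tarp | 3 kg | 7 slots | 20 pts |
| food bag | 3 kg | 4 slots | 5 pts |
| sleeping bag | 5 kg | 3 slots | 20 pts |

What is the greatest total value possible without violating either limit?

101 pts

Feasible sets respecting both limits:
- hatchet+lantern+tarp: weight 12, bulk 13, value 101
- hatchet+lantern+food bag: weight 12, bulk 10, value 86
- hatchet+lantern: weight 9, bulk 6, value 81
- hatchet+tarp+sleeping bag: weight 11, bulk 12, value 74
Best: 101 pts.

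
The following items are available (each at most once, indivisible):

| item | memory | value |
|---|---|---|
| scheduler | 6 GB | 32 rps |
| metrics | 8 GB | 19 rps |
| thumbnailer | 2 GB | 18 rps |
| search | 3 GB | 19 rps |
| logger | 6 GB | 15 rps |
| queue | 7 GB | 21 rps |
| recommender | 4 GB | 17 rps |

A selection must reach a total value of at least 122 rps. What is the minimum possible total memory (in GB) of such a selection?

Subsets with value ≥ 122, sorted by total memory:
- scheduler+thumbnailer+search+logger+queue+recommender: memory 28, value 122
- scheduler+metrics+thumbnailer+search+queue+recommender: memory 30, value 126
- scheduler+metrics+thumbnailer+search+logger+queue: memory 32, value 124
- scheduler+metrics+thumbnailer+logger+queue+recommender: memory 33, value 122
Minimum memory: 28 GB.

28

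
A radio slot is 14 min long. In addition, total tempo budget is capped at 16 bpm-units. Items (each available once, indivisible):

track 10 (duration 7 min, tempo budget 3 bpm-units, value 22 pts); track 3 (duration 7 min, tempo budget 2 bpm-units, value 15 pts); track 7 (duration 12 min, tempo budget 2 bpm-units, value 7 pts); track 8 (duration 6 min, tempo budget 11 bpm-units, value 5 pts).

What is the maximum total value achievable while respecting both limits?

Feasible sets respecting both limits:
- track 10+track 3: duration 14, tempo budget 5, value 37
- track 10+track 8: duration 13, tempo budget 14, value 27
- track 10: duration 7, tempo budget 3, value 22
- track 3+track 8: duration 13, tempo budget 13, value 20
Best: 37 pts.

37 pts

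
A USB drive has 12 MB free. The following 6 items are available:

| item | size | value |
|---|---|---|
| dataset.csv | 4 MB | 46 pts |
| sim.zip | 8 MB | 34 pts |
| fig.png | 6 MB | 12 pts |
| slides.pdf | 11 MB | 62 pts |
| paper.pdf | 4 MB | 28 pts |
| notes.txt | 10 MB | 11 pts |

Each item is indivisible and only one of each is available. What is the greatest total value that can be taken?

80 pts

Check high-value combinations within 12 MB:
- dataset.csv+sim.zip: size 4+8=12, value 46+34=80
- dataset.csv+paper.pdf: size 4+4=8, value 46+28=74
- slides.pdf: size 11, value 62
Best: 80 pts.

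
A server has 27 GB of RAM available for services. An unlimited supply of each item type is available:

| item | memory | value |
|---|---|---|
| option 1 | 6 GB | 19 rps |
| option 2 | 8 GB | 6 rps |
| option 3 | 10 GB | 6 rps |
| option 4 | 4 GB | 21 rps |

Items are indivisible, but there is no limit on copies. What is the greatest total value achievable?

126 rps

Best value-per-unit is option 4 at 21/4, and filling with it alone uses memory 6×4=24. No mix of the others beats 6×21 = 126.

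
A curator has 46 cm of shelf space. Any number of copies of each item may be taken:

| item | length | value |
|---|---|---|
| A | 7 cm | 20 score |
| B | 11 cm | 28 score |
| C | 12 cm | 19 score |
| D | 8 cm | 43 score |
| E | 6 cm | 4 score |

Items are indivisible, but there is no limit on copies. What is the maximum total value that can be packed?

Best value-per-unit is D at 43/8; filling with it alone gives 5×43 = 215.
Optimal mix: 5×D + 1×E → length 46, value 219.

219 score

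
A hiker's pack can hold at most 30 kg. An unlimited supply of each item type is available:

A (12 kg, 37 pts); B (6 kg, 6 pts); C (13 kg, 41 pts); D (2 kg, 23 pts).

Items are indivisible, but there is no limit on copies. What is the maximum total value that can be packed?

345 pts

Best value-per-unit is D at 23/2, and filling with it alone uses weight 15×2=30. No mix of the others beats 15×23 = 345.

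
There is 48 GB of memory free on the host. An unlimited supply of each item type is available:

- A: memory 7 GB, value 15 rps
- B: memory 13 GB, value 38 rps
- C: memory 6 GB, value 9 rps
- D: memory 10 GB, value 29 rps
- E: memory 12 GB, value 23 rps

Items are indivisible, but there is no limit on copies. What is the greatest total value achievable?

134 rps

Best value-per-unit is B at 38/13; filling with it alone gives 3×38 = 114.
Optimal mix: 2×B + 2×D → memory 46, value 134.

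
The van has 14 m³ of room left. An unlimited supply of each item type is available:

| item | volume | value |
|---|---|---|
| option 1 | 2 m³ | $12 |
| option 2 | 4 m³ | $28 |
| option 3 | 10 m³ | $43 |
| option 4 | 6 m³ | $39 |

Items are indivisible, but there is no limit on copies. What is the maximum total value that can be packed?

$96

Best value-per-unit is option 2 at 28/4; filling with it alone gives 3×28 = 84.
Optimal mix: 1×option 1 + 3×option 2 → volume 14, value 96.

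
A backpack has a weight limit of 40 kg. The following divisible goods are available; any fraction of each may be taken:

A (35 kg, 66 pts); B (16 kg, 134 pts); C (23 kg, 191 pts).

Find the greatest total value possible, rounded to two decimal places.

326.89

Take in order of value per unit:
- B (134/16 per unit): all 16 → value 134, running total 134.00
- C (191/23 per unit): all 23 → value 191, running total 325.00
- A (66/35 per unit): 1 of 35 → value 1×66/35 = 1.8857, running total 326.89
Total 326.89.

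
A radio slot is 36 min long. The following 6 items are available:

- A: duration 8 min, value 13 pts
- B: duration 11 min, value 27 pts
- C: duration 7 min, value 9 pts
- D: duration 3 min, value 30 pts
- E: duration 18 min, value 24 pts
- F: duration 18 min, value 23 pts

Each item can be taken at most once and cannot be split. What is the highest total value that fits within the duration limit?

81 pts

This is a 0/1 knapsack; check combinations near the capacity.
- B+D+E: duration 11+3+18=32, value 27+30+24=81
- B+D+F: duration 11+3+18=32, value 27+30+23=80
- A+B+C+D: duration 8+11+7+3=29, value 13+27+9+30=79
- A+C+D+E: duration 8+7+3+18=36, value 13+9+30+24=76
Best: 81 pts.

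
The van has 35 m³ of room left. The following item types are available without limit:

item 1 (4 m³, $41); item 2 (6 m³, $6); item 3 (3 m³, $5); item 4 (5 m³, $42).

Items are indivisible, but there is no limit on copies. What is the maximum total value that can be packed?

$333

Best value-per-unit is item 1 at 41/4; filling with it alone gives 8×41 = 328.
Optimal mix: 8×item 1 + 1×item 3 → volume 35, value 333.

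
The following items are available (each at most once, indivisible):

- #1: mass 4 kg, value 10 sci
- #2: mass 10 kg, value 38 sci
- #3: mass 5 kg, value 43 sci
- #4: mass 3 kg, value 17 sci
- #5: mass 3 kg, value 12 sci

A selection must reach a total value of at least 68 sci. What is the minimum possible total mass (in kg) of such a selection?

Subsets with value ≥ 68, sorted by total mass:
- #3+#4+#5: mass 11, value 72
- #1+#3+#4: mass 12, value 70
- #1+#3+#4+#5: mass 15, value 82
- #2+#3: mass 15, value 81
Minimum mass: 11 kg.

11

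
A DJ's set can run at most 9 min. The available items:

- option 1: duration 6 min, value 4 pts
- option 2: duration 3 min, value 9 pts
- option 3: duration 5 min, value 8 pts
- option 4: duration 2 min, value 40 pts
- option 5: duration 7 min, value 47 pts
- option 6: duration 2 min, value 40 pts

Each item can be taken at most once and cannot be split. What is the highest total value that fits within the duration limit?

Check high-value combinations within 9 min:
- option 2+option 4+option 6: duration 3+2+2=7, value 9+40+40=89
- option 3+option 4+option 6: duration 5+2+2=9, value 8+40+40=88
- option 4+option 5: duration 2+7=9, value 40+47=87
Best: 89 pts.

89 pts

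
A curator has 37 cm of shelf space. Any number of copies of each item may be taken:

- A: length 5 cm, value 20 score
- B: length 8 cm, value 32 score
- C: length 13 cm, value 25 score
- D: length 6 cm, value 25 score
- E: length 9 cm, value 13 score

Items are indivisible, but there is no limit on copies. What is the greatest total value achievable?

152 score

Best value-per-unit is D at 25/6; filling with it alone gives 6×25 = 150.
Optimal mix: 1×A + 1×B + 4×D → length 37, value 152.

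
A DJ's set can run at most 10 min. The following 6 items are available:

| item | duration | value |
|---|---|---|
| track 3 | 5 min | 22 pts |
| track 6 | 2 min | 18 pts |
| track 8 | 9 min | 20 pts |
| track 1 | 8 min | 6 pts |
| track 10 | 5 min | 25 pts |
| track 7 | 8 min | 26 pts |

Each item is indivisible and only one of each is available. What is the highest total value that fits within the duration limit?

This is a 0/1 knapsack; check combinations near the capacity.
- track 3+track 10: duration 5+5=10, value 22+25=47
- track 6+track 7: duration 2+8=10, value 18+26=44
- track 6+track 10: duration 2+5=7, value 18+25=43
- track 3+track 6: duration 5+2=7, value 22+18=40
- track 7: duration 8, value 26
Best: 47 pts.

47 pts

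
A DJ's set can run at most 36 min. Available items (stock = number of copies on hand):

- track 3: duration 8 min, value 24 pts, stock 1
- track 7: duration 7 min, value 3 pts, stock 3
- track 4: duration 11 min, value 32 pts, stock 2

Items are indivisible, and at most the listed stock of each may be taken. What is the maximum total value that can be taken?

88 pts

Best selections within duration 36 and stock limits:
- 1×track 3 + 2×track 4: duration 30, value 88
- 2×track 7 + 2×track 4: duration 36, value 70
Best: 88 pts.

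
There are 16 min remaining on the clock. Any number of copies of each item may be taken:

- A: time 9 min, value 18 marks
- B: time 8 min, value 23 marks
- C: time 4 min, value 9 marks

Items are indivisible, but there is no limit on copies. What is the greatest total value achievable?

46 marks

Best value-per-unit is B at 23/8, and filling with it alone uses time 2×8=16. No mix of the others beats 2×23 = 46.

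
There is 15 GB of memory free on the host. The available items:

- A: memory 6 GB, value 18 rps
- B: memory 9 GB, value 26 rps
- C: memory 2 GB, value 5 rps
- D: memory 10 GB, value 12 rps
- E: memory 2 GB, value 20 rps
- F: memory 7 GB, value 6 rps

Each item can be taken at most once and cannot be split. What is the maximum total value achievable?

Check high-value combinations within 15 GB:
- B+C+E: memory 9+2+2=13, value 26+5+20=51
- B+E: memory 9+2=11, value 26+20=46
- A+B: memory 6+9=15, value 18+26=44
- A+E+F: memory 6+2+7=15, value 18+20+6=44
Best: 51 rps.

51 rps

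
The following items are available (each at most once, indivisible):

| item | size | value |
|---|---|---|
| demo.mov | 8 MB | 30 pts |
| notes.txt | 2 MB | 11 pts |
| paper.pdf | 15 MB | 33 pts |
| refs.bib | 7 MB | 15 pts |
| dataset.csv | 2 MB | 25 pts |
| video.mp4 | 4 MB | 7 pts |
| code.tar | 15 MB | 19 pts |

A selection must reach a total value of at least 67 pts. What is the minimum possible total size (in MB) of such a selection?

Subsets with value ≥ 67, sorted by total size:
- demo.mov+notes.txt+dataset.csv+video.mp4: size 16, value 73
- demo.mov+refs.bib+dataset.csv: size 17, value 70
- demo.mov+notes.txt+refs.bib+dataset.csv: size 19, value 81
- notes.txt+paper.pdf+dataset.csv: size 19, value 69
Minimum size: 16 MB.

16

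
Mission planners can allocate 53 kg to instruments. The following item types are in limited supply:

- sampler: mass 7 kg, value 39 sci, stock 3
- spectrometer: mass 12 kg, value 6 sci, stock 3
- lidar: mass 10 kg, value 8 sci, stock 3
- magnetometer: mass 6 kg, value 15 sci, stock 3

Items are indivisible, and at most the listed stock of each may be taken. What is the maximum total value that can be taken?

Best selections within mass 53 and stock limits:
- 3×sampler + 1×lidar + 3×magnetometer: mass 49, value 170
- 3×sampler + 1×spectrometer + 3×magnetometer: mass 51, value 168
- 3×sampler + 2×lidar + 2×magnetometer: mass 53, value 163
- 3×sampler + 3×magnetometer: mass 39, value 162
Best: 170 sci.

170 sci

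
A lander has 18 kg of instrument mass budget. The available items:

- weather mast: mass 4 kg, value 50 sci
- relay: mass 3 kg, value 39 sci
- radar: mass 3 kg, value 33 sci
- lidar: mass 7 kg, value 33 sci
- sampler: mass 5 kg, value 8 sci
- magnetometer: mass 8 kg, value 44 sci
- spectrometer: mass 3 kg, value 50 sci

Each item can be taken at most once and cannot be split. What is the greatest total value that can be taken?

Check high-value combinations within 18 kg:
- weather mast+relay+magnetometer+spectrometer: mass 4+3+8+3=18, value 50+39+44+50=183
- weather mast+relay+radar+sampler+spectrometer: mass 4+3+3+5+3=18, value 50+39+33+8+50=180
- weather mast+radar+magnetometer+spectrometer: mass 4+3+8+3=18, value 50+33+44+50=177
Best: 183 sci.

183 sci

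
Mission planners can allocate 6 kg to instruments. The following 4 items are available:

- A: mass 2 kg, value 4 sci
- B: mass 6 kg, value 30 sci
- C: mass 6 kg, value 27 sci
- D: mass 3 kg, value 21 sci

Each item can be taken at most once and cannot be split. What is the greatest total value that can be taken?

Check high-value combinations within 6 kg:
- B: mass 6, value 30
- C: mass 6, value 27
- A+D: mass 2+3=5, value 4+21=25
- D: mass 3, value 21
- A: mass 2, value 4
Best: 30 sci.

30 sci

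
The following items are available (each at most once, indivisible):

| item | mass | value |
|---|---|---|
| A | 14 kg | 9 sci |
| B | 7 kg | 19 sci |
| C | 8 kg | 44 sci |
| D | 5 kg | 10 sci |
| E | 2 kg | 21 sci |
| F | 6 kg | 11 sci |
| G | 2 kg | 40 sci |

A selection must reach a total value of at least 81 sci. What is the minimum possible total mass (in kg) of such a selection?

10

Subsets with value ≥ 81, sorted by total mass:
- C+G: mass 10, value 84
- C+E+G: mass 12, value 105
- C+D+G: mass 15, value 94
- D+E+F+G: mass 15, value 82
Minimum mass: 10 kg.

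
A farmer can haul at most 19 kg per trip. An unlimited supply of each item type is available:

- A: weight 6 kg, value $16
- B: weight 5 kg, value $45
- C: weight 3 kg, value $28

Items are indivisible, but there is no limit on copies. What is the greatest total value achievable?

$174

Best value-per-unit is C at 28/3; filling with it alone gives 6×28 = 168.
Optimal mix: 2×B + 3×C → weight 19, value 174.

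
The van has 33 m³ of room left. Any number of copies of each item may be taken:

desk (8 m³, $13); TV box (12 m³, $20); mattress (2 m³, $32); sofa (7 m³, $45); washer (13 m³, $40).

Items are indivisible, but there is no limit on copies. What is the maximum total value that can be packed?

Best value-per-unit is mattress at 32/2, and filling with it alone uses volume 16×2=32. No mix of the others beats 16×32 = 512.

$512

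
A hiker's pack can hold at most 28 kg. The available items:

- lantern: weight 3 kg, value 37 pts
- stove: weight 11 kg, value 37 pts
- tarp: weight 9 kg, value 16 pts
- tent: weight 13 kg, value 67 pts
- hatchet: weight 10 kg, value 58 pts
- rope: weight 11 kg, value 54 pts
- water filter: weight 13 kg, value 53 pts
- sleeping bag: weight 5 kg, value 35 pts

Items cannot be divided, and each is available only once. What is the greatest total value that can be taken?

162 pts

Check high-value combinations within 28 kg:
- lantern+tent+hatchet: weight 3+13+10=26, value 37+67+58=162
- tent+hatchet+sleeping bag: weight 13+10+5=28, value 67+58+35=160
- lantern+tent+rope: weight 3+13+11=27, value 37+67+54=158
- lantern+hatchet+rope: weight 3+10+11=24, value 37+58+54=149
Best: 162 pts.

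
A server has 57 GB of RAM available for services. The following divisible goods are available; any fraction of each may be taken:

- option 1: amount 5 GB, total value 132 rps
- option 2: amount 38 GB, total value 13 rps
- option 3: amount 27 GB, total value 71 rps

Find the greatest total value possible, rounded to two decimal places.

211.55

Take in order of value per unit:
- option 1 (132/5 per unit): all 5 → value 132, running total 132.00
- option 3 (71/27 per unit): all 27 → value 71, running total 203.00
- option 2 (13/38 per unit): 25 of 38 → value 25×13/38 = 8.5526, running total 211.55
Total 211.55.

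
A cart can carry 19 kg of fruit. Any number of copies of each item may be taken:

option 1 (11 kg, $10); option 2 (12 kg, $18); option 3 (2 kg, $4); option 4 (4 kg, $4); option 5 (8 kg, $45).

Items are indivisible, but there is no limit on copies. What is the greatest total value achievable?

Best value-per-unit is option 5 at 45/8; filling with it alone gives 2×45 = 90.
Optimal mix: 1×option 3 + 2×option 5 → weight 18, value 94.

$94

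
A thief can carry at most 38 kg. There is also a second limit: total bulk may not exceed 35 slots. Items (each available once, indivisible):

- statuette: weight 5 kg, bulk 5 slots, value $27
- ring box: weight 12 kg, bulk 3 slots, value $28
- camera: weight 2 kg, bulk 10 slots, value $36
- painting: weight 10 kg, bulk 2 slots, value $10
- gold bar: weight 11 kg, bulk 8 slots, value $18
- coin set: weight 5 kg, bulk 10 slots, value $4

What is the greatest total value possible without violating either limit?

$109

Feasible sets respecting both limits:
- statuette+ring box+camera+gold bar: weight 30, bulk 26, value 109
- statuette+ring box+camera+painting+coin set: weight 34, bulk 30, value 105
- statuette+ring box+camera+painting: weight 29, bulk 20, value 101
- statuette+ring box+camera+coin set: weight 24, bulk 28, value 95
Best: $109.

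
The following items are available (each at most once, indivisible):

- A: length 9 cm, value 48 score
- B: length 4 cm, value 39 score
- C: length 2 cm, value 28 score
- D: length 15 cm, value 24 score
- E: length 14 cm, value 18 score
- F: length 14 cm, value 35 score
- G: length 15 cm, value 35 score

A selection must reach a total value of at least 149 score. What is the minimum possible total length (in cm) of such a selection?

Subsets with value ≥ 149, sorted by total length:
- A+B+C+F: length 29, value 150
- A+B+C+G: length 30, value 150
- A+B+F+G: length 42, value 157
- A+B+C+E+F: length 43, value 168
Minimum length: 29 cm.

29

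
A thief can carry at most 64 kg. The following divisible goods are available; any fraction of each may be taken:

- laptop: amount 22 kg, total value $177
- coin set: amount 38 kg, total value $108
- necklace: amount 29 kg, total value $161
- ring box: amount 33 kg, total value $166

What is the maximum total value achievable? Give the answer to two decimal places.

Take in order of value per unit:
- laptop (177/22 per unit): all 22 → value 177, running total 177.00
- necklace (161/29 per unit): all 29 → value 161, running total 338.00
- ring box (166/33 per unit): 13 of 33 → value 13×166/33 = 65.3939, running total 403.39
Total 403.39.

403.39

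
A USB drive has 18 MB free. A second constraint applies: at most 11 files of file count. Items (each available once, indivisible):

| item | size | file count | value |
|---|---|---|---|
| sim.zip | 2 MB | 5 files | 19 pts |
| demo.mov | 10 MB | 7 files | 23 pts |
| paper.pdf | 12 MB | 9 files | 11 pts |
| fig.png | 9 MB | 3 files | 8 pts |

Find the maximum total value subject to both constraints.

27 pts

Feasible sets respecting both limits:
- sim.zip+fig.png: size 11, file count 8, value 27
- demo.mov: size 10, file count 7, value 23
- sim.zip: size 2, file count 5, value 19
- paper.pdf: size 12, file count 9, value 11
Best: 27 pts.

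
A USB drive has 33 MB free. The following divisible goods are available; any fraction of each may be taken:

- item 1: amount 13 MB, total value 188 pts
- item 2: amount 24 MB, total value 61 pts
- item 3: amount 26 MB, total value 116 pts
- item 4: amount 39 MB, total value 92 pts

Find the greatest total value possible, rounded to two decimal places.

Take in order of value per unit:
- item 1 (188/13 per unit): all 13 → value 188, running total 188.00
- item 3 (116/26 per unit): 20 of 26 → value 20×116/26 = 89.2308, running total 277.23
Total 277.23.

277.23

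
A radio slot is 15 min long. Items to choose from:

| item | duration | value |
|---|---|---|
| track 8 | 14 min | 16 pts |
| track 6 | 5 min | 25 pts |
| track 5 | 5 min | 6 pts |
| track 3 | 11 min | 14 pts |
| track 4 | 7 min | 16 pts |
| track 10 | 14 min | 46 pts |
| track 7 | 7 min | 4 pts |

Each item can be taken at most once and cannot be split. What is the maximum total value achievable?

Check high-value combinations within 15 min:
- track 10: duration 14, value 46
- track 6+track 4: duration 5+7=12, value 25+16=41
- track 6+track 5: duration 5+5=10, value 25+6=31
Best: 46 pts.

46 pts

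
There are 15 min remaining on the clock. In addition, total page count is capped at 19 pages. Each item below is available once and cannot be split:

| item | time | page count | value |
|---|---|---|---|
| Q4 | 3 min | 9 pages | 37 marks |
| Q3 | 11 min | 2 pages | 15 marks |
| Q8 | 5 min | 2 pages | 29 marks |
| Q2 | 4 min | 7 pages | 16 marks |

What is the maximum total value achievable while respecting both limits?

82 marks

Feasible sets respecting both limits:
- Q4+Q8+Q2: time 12, page count 18, value 82
- Q4+Q8: time 8, page count 11, value 66
- Q4+Q2: time 7, page count 16, value 53
Best: 82 marks.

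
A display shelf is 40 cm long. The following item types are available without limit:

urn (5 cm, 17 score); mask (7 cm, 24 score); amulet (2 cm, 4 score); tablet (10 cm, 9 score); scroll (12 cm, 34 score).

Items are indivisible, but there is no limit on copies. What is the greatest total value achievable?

Best value-per-unit is mask at 24/7; filling with it alone gives 5×24 = 120.
Optimal mix: 1×urn + 5×mask → length 40, value 137.

137 score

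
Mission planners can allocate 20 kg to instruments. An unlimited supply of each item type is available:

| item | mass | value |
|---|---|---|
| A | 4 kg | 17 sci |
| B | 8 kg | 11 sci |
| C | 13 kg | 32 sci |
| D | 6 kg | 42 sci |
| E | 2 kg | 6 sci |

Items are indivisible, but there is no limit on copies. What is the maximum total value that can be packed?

Best value-per-unit is D at 42/6; filling with it alone gives 3×42 = 126.
Optimal mix: 3×D + 1×E → mass 20, value 132.

132 sci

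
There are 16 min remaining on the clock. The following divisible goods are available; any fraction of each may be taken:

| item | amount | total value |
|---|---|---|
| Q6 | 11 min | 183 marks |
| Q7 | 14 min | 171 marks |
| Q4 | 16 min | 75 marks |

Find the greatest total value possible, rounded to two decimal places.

244.07

Take in order of value per unit:
- Q6 (183/11 per unit): all 11 → value 183, running total 183.00
- Q7 (171/14 per unit): 5 of 14 → value 5×171/14 = 61.0714, running total 244.07
Total 244.07.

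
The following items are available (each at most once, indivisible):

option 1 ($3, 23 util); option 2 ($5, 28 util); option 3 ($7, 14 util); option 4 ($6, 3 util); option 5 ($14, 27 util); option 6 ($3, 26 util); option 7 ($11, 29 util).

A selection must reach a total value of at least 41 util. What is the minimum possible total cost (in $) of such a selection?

6

Subsets with value ≥ 41, sorted by total cost:
- option 1+option 6: cost 6, value 49
- option 2+option 6: cost 8, value 54
- option 1+option 2: cost 8, value 51
- option 1+option 2+option 6: cost 11, value 77
Minimum cost: 6 $.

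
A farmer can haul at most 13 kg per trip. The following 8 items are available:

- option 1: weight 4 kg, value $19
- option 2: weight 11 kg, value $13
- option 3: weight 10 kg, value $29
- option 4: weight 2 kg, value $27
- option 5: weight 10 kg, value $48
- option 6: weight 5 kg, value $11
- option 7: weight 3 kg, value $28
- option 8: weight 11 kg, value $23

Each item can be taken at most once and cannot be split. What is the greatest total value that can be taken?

$76

This is a 0/1 knapsack; check combinations near the capacity.
- option 5+option 7: weight 10+3=13, value 48+28=76
- option 4+option 5: weight 2+10=12, value 27+48=75
- option 1+option 4+option 7: weight 4+2+3=9, value 19+27+28=74
- option 4+option 6+option 7: weight 2+5+3=10, value 27+11+28=66
- option 1+option 6+option 7: weight 4+5+3=12, value 19+11+28=58
Best: $76.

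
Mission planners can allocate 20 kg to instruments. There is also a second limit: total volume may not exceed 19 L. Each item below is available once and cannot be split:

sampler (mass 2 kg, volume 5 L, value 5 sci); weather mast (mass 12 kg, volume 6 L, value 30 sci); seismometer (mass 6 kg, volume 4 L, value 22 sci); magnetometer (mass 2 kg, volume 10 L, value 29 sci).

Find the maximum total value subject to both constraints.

Feasible sets respecting both limits:
- weather mast+magnetometer: mass 14, volume 16, value 59
- sampler+weather mast+seismometer: mass 20, volume 15, value 57
- sampler+seismometer+magnetometer: mass 10, volume 19, value 56
- weather mast+seismometer: mass 18, volume 10, value 52
Best: 59 sci.

59 sci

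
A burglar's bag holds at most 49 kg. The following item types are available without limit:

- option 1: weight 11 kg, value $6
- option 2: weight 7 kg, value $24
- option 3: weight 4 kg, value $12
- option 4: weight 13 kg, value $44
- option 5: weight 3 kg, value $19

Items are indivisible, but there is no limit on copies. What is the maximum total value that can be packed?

$304

Best value-per-unit is option 5 at 19/3, and filling with it alone uses weight 16×3=48. No mix of the others beats 16×19 = 304.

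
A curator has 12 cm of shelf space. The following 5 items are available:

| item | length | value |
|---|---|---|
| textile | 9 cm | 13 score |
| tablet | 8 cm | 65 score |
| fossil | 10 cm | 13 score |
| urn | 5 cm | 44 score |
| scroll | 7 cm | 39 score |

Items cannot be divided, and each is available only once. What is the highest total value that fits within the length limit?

83 score

Check high-value combinations within 12 cm:
- urn+scroll: length 5+7=12, value 44+39=83
- tablet: length 8, value 65
- urn: length 5, value 44
Best: 83 score.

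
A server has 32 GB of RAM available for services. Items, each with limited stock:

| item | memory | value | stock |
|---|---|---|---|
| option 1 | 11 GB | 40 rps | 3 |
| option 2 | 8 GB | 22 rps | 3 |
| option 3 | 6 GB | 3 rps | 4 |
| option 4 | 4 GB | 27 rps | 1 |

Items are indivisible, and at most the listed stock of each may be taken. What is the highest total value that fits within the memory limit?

Best selections within memory 32 and stock limits:
- 1×option 1 + 2×option 2 + 1×option 4: memory 31, value 111
- 2×option 1 + 1×option 3 + 1×option 4: memory 32, value 110
- 2×option 1 + 1×option 4: memory 26, value 107
- 2×option 1 + 1×option 2: memory 30, value 102
Best: 111 rps.

111 rps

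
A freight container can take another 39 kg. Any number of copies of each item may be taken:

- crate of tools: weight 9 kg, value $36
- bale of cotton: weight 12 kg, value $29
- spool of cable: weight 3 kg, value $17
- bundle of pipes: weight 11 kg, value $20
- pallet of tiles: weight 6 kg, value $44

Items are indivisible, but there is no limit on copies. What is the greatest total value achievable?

$281

Best value-per-unit is pallet of tiles at 44/6; filling with it alone gives 6×44 = 264.
Optimal mix: 1×spool of cable + 6×pallet of tiles → weight 39, value 281.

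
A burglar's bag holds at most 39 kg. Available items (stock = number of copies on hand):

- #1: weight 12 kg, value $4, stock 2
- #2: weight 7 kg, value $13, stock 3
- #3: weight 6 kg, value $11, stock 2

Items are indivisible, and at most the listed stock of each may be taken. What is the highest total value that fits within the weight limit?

Best selections within weight 39 and stock limits:
- 3×#2 + 2×#3: weight 33, value 61
- 1×#1 + 3×#2 + 1×#3: weight 39, value 54
- 1×#1 + 2×#2 + 2×#3: weight 38, value 52
- 3×#2 + 1×#3: weight 27, value 50
Best: $61.

$61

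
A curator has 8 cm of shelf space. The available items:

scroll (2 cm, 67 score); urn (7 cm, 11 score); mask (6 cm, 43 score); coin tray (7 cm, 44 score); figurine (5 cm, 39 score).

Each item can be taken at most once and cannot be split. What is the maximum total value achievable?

110 score

Check high-value combinations within 8 cm:
- scroll+mask: length 2+6=8, value 67+43=110
- scroll+figurine: length 2+5=7, value 67+39=106
- scroll: length 2, value 67
- coin tray: length 7, value 44
Best: 110 score.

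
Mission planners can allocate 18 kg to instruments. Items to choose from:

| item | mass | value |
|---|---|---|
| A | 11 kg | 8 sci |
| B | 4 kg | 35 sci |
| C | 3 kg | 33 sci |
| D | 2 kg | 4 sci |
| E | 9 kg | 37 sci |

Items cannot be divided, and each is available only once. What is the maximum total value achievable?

Check high-value combinations within 18 kg:
- B+C+D+E: mass 4+3+2+9=18, value 35+33+4+37=109
- B+C+E: mass 4+3+9=16, value 35+33+37=105
- B+D+E: mass 4+2+9=15, value 35+4+37=76
- A+B+C: mass 11+4+3=18, value 8+35+33=76
- C+D+E: mass 3+2+9=14, value 33+4+37=74
Best: 109 sci.

109 sci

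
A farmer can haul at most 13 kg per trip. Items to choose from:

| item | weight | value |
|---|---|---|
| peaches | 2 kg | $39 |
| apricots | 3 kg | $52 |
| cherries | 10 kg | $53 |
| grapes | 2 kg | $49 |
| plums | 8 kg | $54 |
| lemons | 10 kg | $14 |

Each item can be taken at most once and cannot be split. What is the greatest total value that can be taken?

Check high-value combinations within 13 kg:
- apricots+grapes+plums: weight 3+2+8=13, value 52+49+54=155
- peaches+apricots+plums: weight 2+3+8=13, value 39+52+54=145
- peaches+grapes+plums: weight 2+2+8=12, value 39+49+54=142
- peaches+apricots+grapes: weight 2+3+2=7, value 39+52+49=140
Best: $155.

$155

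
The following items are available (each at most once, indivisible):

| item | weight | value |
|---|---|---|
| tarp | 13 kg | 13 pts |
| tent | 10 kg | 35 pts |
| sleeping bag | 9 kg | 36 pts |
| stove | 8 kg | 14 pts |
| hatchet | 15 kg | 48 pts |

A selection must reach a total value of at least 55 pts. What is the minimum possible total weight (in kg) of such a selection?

19

Subsets with value ≥ 55, sorted by total weight:
- tent+sleeping bag: weight 19, value 71
- stove+hatchet: weight 23, value 62
- sleeping bag+hatchet: weight 24, value 84
- tent+hatchet: weight 25, value 83
Minimum weight: 19 kg.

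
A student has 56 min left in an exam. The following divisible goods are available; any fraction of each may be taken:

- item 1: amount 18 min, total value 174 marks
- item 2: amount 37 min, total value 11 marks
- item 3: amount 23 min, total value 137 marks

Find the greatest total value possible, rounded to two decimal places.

Take in order of value per unit:
- item 1 (174/18 per unit): all 18 → value 174, running total 174.00
- item 3 (137/23 per unit): all 23 → value 137, running total 311.00
- item 2 (11/37 per unit): 15 of 37 → value 15×11/37 = 4.4595, running total 315.46
Total 315.46.

315.46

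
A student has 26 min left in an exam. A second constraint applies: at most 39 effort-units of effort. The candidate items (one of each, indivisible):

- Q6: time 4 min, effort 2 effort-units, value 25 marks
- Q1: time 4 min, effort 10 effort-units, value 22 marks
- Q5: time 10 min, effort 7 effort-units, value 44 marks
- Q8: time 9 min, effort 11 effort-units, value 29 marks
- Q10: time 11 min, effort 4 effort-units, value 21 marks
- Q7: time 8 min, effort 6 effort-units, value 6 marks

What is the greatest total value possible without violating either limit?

98 marks

Feasible sets respecting both limits:
- Q6+Q5+Q8: time 23, effort 20, value 98
- Q6+Q1+Q5+Q7: time 26, effort 25, value 97
- Q1+Q5+Q8: time 23, effort 28, value 95
Best: 98 marks.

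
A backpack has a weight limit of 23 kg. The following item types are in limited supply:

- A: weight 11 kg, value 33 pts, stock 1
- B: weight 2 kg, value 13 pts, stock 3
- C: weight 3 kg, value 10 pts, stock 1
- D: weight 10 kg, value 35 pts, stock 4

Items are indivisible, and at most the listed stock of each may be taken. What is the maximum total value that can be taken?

84 pts

Top feasible selections:
- 3×B + 1×C + 1×D: weight 19, value 84
- 1×B + 2×D: weight 22, value 83
- 1×A + 3×B + 1×C: weight 20, value 82
- 1×A + 1×B + 1×D: weight 23, value 81
Best: 84 pts.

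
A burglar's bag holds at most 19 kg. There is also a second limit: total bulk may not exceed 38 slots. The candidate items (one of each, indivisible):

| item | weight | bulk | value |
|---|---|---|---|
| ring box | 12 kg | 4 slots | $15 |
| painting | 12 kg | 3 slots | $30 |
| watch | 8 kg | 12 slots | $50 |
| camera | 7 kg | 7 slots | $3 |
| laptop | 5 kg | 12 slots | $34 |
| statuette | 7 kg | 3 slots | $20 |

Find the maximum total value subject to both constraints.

Feasible sets respecting both limits:
- watch+laptop: weight 13, bulk 24, value 84
- watch+statuette: weight 15, bulk 15, value 70
- painting+laptop: weight 17, bulk 15, value 64
Best: $84.

$84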